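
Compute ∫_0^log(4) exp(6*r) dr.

1365/2

Let u = exp(r), so du = exp(r) dr. When r = 0, u = 1; when r = log(4), u = 4.
The integral becomes ∫ u**5 du from 1 to 4, with antiderivative u**6/6.
Back in r: F(r) = exp(6*r)/6.
Then F(log(4)) - F(0) = (2048/3) - (1/6) = 1365/2.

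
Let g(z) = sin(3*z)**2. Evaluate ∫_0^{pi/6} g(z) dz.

pi/12

Use the identity sin^2(3*z) = (1 - cos(6*z))/2.
An antiderivative is F(z) = z/2 - sin(6*z)/12.
Then F(pi/6) - F(0) = (pi/12) - (0) = pi/12.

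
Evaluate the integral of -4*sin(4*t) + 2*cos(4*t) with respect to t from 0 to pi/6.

-3/2 + sqrt(3)/4

An antiderivative is F(t) = sin(4*t)/2 + cos(4*t).
Then F(pi/6) - F(0) = (-1/2 + sqrt(3)/4) - (1) = -3/2 + sqrt(3)/4.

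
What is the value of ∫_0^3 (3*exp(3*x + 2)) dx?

Let u = 3*x + 2, so du = 3 dx. When x = 0, u = 2; when x = 3, u = 11.
The integral becomes ∫ exp(u) du from 2 to 11, with antiderivative exp(u).
Back in x: F(x) = exp(3*x + 2).
Then F(3) - F(0) = (exp(11)) - (exp(2)) = -exp(2) + exp(11).

-exp(2) + exp(11)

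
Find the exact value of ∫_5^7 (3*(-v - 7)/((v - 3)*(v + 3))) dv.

-9*log(2) + 2*log(5)

Factor the denominator: v**2 - 9 = (v + 3)(v - 3).
Partial fractions: 3*(-v - 7)/((v - 3)*(v + 3)) = 2/(v + 3) - 5/(v - 3).
An antiderivative is F(v) = -5*log(v - 3) + 2*log(v + 3).
Then F(7) - F(5) = (-8*log(2) + 2*log(5)) - (log(2)) = -9*log(2) + 2*log(5).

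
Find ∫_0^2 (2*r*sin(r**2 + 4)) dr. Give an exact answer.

Let u = r**2 + 4, so du = 2*r dr. When r = 0, u = 4; when r = 2, u = 8.
The integral becomes ∫ sin(u) du from 4 to 8, with antiderivative -cos(u).
Back in r: F(r) = -cos(r**2 + 4).
Then F(2) - F(0) = (-cos(8)) - (-cos(4)) = cos(4) - cos(8).

cos(4) - cos(8)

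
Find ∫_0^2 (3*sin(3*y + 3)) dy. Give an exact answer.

cos(3) - cos(9)

Let u = 3*y + 3, so du = 3 dy. When y = 0, u = 3; when y = 2, u = 9.
The integral becomes ∫ sin(u) du from 3 to 9, with antiderivative -cos(u).
Back in y: F(y) = -cos(3*y + 3).
Then F(2) - F(0) = (-cos(9)) - (-cos(3)) = cos(3) - cos(9).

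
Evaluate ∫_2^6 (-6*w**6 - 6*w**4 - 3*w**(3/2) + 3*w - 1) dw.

By the power rule, an antiderivative is F(w) = -6*w**7/7 - 6*w**(5/2)/5 - 6*w**5/5 + 3*w**2/2 - w.
Then F(6) - F(2) = (-8722992/35 - 216*sqrt(6)/5) - (-5044/35 - 24*sqrt(2)/5) = -8717948/35 - 216*sqrt(6)/5 + 24*sqrt(2)/5.

-8717948/35 - 216*sqrt(6)/5 + 24*sqrt(2)/5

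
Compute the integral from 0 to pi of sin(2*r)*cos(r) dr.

4/3

Use the identity sin(2*r)cos(r) = [sin(3*r) + sin(r)]/2.
An antiderivative is F(r) = -cos(r)/2 - cos(3*r)/6.
Then F(pi) - F(0) = (2/3) - (-2/3) = 4/3.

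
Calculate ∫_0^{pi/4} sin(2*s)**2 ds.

pi/8

Use the identity sin^2(2*s) = (1 - cos(4*s))/2.
An antiderivative is F(s) = s/2 - sin(4*s)/8.
Then F(pi/4) - F(0) = (pi/8) - (0) = pi/8.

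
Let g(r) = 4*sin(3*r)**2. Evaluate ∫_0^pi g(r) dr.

Use the identity sin^2(3*r) = (1 - cos(6*r))/2.
An antiderivative is F(r) = 2*r - sin(6*r)/3.
Then F(pi) - F(0) = (2*pi) - (0) = 2*pi.

2*pi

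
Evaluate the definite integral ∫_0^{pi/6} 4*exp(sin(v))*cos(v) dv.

-4 + 4*exp(1/2)

Let u = sin(v), so du = cos(v) dv. When v = 0, u = 0; when v = pi/6, u = 1/2.
The integral becomes 4·∫ exp(u) du from 0 to 1/2, with antiderivative 4*exp(u).
Back in v: F(v) = 4*exp(sin(v)).
Then F(pi/6) - F(0) = (4*exp(1/2)) - (4) = -4 + 4*exp(1/2).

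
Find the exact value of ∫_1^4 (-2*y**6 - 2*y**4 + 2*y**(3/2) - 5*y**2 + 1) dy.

-180854/35

By the power rule, an antiderivative is F(y) = -2*y**7/7 + 4*y**(5/2)/5 - 2*y**5/5 - 5*y**3/3 + y.
Then F(4) - F(1) = (-108524/21) - (-58/105) = -180854/35.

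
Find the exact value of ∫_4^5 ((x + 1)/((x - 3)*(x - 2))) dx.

-3*log(3) + 7*log(2)

Factor the denominator: x**2 - 5*x + 6 = (x - 2)(x - 3).
Partial fractions: (x + 1)/((x - 3)*(x - 2)) = -3/(x - 2) + 4/(x - 3).
An antiderivative is F(x) = 4*log(x - 3) - 3*log(x - 2).
Then F(5) - F(4) = (log(16/27)) - (-log(8)) = -3*log(3) + 7*log(2).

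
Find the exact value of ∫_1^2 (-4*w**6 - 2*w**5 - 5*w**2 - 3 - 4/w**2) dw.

By the power rule, an antiderivative is F(w) = -4*w**7/7 - w**6/3 - 5*w**3/3 - 3*w + 4/w.
Then F(2) - F(1) = (-2348/21) - (-11/7) = -2315/21.

-2315/21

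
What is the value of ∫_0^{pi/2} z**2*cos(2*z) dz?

Integrate by parts twice (u = z^2, dv = cos(2*z) dz).
An antiderivative is F(z) = z**2*sin(2*z)/2 + z*cos(2*z)/2 - sin(2*z)/4.
Then F(pi/2) - F(0) = (-pi/4) - (0) = -pi/4.

-pi/4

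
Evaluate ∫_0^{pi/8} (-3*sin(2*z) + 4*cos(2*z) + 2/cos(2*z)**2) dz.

An antiderivative is F(z) = 2*sin(2*z) + 3*cos(2*z)/2 + tan(2*z).
Then F(pi/8) - F(0) = (1 + 7*sqrt(2)/4) - (3/2) = -1/2 + 7*sqrt(2)/4.

-1/2 + 7*sqrt(2)/4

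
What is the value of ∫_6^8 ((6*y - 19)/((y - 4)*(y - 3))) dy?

Factor the denominator: y**2 - 7*y + 12 = (y - 3)(y - 4).
Partial fractions: (6*y - 19)/((y - 4)*(y - 3)) = 1/(y - 3) + 5/(y - 4).
An antiderivative is F(y) = 5*log(y - 4) + log(y - 3).
Then F(8) - F(6) = (log(5) + 10*log(2)) - (log(96)) = -log(3) + log(5) + 5*log(2).

-log(3) + log(5) + 5*log(2)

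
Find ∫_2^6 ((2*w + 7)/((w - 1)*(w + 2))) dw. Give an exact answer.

Factor the denominator: w**2 + w - 2 = (w + 2)(w - 1).
Partial fractions: (2*w + 7)/((w - 1)*(w + 2)) = -1/(w + 2) + 3/(w - 1).
An antiderivative is F(w) = 3*log(w - 1) - log(w + 2).
Then F(6) - F(2) = (-3*log(2) + 3*log(5)) - (-log(4)) = -log(2) + 3*log(5).

-log(2) + 3*log(5)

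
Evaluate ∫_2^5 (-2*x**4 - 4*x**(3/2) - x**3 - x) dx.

By the power rule, an antiderivative is F(x) = -8*x**(5/2)/5 - 2*x**5/5 - x**4/4 - x**2/2.
Then F(5) - F(2) = (-5675/4 - 40*sqrt(5)) - (-94/5 - 32*sqrt(2)/5) = -27999/20 - 40*sqrt(5) + 32*sqrt(2)/5.

-27999/20 - 40*sqrt(5) + 32*sqrt(2)/5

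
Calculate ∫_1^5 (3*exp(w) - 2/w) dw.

An antiderivative is F(w) = 3*exp(w) - 2*log(w).
Then F(5) - F(1) = (-log(25) + 3*exp(5)) - (3*exp(1)) = -3*exp(1) - log(25) + 3*exp(5).

-3*exp(1) - log(25) + 3*exp(5)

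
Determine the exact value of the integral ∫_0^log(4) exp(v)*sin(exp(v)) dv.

cos(1) - cos(4)

Let u = exp(v), so du = exp(v) dv. When v = 0, u = 1; when v = log(4), u = 4.
The integral becomes ∫ sin(u) du from 1 to 4, with antiderivative -cos(u).
Back in v: F(v) = -cos(exp(v)).
Then F(log(4)) - F(0) = (-cos(4)) - (-cos(1)) = cos(1) - cos(4).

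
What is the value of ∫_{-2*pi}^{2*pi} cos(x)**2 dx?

Use the identity cos^2(x) = (1 + cos(2*x))/2.
An antiderivative is F(x) = x/2 + sin(2*x)/4.
Then F(2*pi) - F(-2*pi) = (pi) - (-pi) = 2*pi.

2*pi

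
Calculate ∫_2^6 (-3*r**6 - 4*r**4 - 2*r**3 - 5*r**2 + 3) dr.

By the power rule, an antiderivative is F(r) = -3*r**7/7 - 4*r**5/5 - r**4/2 - 5*r**3/3 + 3*r.
Then F(6) - F(2) = (-4451418/35) - (-10058/105) = -13344196/105.

-13344196/105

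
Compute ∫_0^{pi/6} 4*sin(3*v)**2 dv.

Use the identity sin^2(3*v) = (1 - cos(6*v))/2.
An antiderivative is F(v) = 2*v - sin(6*v)/3.
Then F(pi/6) - F(0) = (pi/3) - (0) = pi/3.

pi/3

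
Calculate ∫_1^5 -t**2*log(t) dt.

Integrate by parts once (u = ln t, dv = -t**2 dt).
An antiderivative is F(t) = -t**3*(3*log(t) - 1)/9.
Then F(5) - F(1) = (125/9 - 125*log(5)/3) - (1/9) = 124/9 - 125*log(5)/3.

124/9 - 125*log(5)/3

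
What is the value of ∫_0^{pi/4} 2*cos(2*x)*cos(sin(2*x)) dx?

Let u = sin(2*x), so du = 2*cos(2*x) dx. When x = 0, u = 0; when x = pi/4, u = 1.
The integral becomes ∫ cos(u) du from 0 to 1, with antiderivative sin(u).
Back in x: F(x) = sin(sin(2*x)).
Then F(pi/4) - F(0) = (sin(1)) - (0) = sin(1).

sin(1)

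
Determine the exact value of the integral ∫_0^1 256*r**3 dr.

64

Let u = 4*r, so du = 4 dr. When r = 0, u = 0; when r = 1, u = 4.
The integral becomes ∫ u**3 du from 0 to 4, with antiderivative u**4/4.
Back in r: F(r) = 64*r**4.
Then F(1) - F(0) = (64) - (0) = 64.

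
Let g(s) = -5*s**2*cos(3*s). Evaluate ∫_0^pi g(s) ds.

Integrate by parts twice (u = s^2, dv = -5*cos(3*s) ds).
An antiderivative is F(s) = -5*s**2*sin(3*s)/3 - 10*s*cos(3*s)/9 + 10*sin(3*s)/27.
Then F(pi) - F(0) = (10*pi/9) - (0) = 10*pi/9.

10*pi/9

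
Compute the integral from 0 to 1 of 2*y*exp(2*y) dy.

1/2 + exp(2)/2

Integrate by parts once (u = y, dv = 2*exp(2*y) dy).
An antiderivative is F(y) = (2*y - 1)*exp(2*y)/2.
Then F(1) - F(0) = (exp(2)/2) - (-1/2) = 1/2 + exp(2)/2.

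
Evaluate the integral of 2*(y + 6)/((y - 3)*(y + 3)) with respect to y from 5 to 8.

Factor the denominator: y**2 - 9 = (y + 3)(y - 3).
Partial fractions: 2*(y + 6)/((y - 3)*(y + 3)) = -1/(y + 3) + 3/(y - 3).
An antiderivative is F(y) = 3*log(y - 3) - log(y + 3).
Then F(8) - F(5) = (-log(11) + 3*log(5)) - (0) = -log(11) + 3*log(5).

-log(11) + 3*log(5)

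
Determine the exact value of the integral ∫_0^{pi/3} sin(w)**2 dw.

-sqrt(3)/8 + pi/6

Use the identity sin^2(w) = (1 - cos(2*w))/2.
An antiderivative is F(w) = w/2 - sin(2*w)/4.
Then F(pi/3) - F(0) = (-sqrt(3)/8 + pi/6) - (0) = -sqrt(3)/8 + pi/6.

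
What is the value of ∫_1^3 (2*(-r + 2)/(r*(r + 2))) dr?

-4*log(5) + 6*log(3)

Factor the denominator: r**2 + 2*r = (r + 2)r.
Partial fractions: 2*(-r + 2)/(r*(r + 2)) = -4/(r + 2) + 2/r.
An antiderivative is F(r) = 2*log(r) - 4*log(r + 2).
Then F(3) - F(1) = (-4*log(5) + 2*log(3)) - (-log(81)) = -4*log(5) + 6*log(3).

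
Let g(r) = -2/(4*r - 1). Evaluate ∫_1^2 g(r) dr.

-log(7)/2 + log(3)/2

An antiderivative is F(r) = -log(4*r - 1)/2.
Then F(2) - F(1) = (-log(7)/2) - (-log(3)/2) = -log(7)/2 + log(3)/2.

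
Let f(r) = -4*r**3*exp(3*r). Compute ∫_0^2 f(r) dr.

Integrate by parts 3 times (u = r^3, dv = -4*exp(3*r) dr).
An antiderivative is F(r) = (-36*r**3 + 36*r**2 - 24*r + 8)*exp(3*r)/27.
Then F(2) - F(0) = (-184*exp(6)/27) - (8/27) = -184*exp(6)/27 - 8/27.

-184*exp(6)/27 - 8/27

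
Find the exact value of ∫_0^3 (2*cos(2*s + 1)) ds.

-sin(1) + sin(7)

Let u = 2*s + 1, so du = 2 ds. When s = 0, u = 1; when s = 3, u = 7.
The integral becomes ∫ cos(u) du from 1 to 7, with antiderivative sin(u).
Back in s: F(s) = sin(2*s + 1).
Then F(3) - F(0) = (sin(7)) - (sin(1)) = -sin(1) + sin(7).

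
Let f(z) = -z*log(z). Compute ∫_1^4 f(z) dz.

Integrate by parts once (u = ln z, dv = -z dz).
An antiderivative is F(z) = -z**2*(2*log(z) - 1)/4.
Then F(4) - F(1) = (4 - 16*log(2)) - (1/4) = 15/4 - 16*log(2).

15/4 - 16*log(2)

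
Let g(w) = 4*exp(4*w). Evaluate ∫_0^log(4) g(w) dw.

255

Let u = exp(w), so du = exp(w) dw. When w = 0, u = 1; when w = log(4), u = 4.
The integral becomes 4·∫ u**3 du from 1 to 4, with antiderivative u**4.
Back in w: F(w) = exp(4*w).
Then F(log(4)) - F(0) = (256) - (1) = 255.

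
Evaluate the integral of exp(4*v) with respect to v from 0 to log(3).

Let u = exp(v), so du = exp(v) dv. When v = 0, u = 1; when v = log(3), u = 3.
The integral becomes ∫ u**3 du from 1 to 3, with antiderivative u**4/4.
Back in v: F(v) = exp(4*v)/4.
Then F(log(3)) - F(0) = (81/4) - (1/4) = 20.

20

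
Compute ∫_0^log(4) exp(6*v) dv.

1365/2

Let u = exp(v), so du = exp(v) dv. When v = 0, u = 1; when v = log(4), u = 4.
The integral becomes ∫ u**5 du from 1 to 4, with antiderivative u**6/6.
Back in v: F(v) = exp(6*v)/6.
Then F(log(4)) - F(0) = (2048/3) - (1/6) = 1365/2.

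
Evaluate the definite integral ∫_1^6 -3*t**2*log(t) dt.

-216*log(3) - 216*log(2) + 215/3

Integrate by parts once (u = ln t, dv = -3*t**2 dt).
An antiderivative is F(t) = -t**3*(3*log(t) - 1)/3.
Then F(6) - F(1) = (-216*log(3) - 216*log(2) + 72) - (1/3) = -216*log(3) - 216*log(2) + 215/3.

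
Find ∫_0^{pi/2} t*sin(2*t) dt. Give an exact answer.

Integrate by parts once (u = t, dv = sin(2*t) dt).
An antiderivative is F(t) = -t*cos(2*t)/2 + sin(2*t)/4.
Then F(pi/2) - F(0) = (pi/4) - (0) = pi/4.

pi/4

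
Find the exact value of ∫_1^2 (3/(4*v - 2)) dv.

An antiderivative is F(v) = 3*log(4*v - 2)/4.
Then F(2) - F(1) = (3*log(6)/4) - (3*log(2)/4) = 3*log(3)/4.

3*log(3)/4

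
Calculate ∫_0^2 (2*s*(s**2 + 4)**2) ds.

Let u = s**2 + 4, so du = 2*s ds. When s = 0, u = 4; when s = 2, u = 8.
The integral becomes ∫ u**2 du from 4 to 8, with antiderivative u**3/3.
Back in s: F(s) = (s**2 + 4)**3/3.
Then F(2) - F(0) = (512/3) - (64/3) = 448/3.

448/3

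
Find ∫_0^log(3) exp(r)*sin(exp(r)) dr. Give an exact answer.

Let u = exp(r), so du = exp(r) dr. When r = 0, u = 1; when r = log(3), u = 3.
The integral becomes ∫ sin(u) du from 1 to 3, with antiderivative -cos(u).
Back in r: F(r) = -cos(exp(r)).
Then F(log(3)) - F(0) = (-cos(3)) - (-cos(1)) = cos(1) - cos(3).

cos(1) - cos(3)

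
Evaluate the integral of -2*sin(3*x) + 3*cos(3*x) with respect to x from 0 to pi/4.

An antiderivative is F(x) = sin(3*x) + 2*cos(3*x)/3.
Then F(pi/4) - F(0) = (sqrt(2)/6) - (2/3) = -2/3 + sqrt(2)/6.

-2/3 + sqrt(2)/6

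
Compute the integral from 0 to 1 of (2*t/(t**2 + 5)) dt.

log(6/5)

Let u = t**2 + 5, so du = 2*t dt. When t = 0, u = 5; when t = 1, u = 6.
The integral becomes ∫ 1/u du from 5 to 6, with antiderivative log(u).
Back in t: F(t) = log(t**2 + 5).
Then F(1) - F(0) = (log(6)) - (log(5)) = log(6/5).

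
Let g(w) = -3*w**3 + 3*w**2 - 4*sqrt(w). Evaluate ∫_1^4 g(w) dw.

By the power rule, an antiderivative is F(w) = -3*w**4/4 - 8*w**(3/2)/3 + w**3.
Then F(4) - F(1) = (-448/3) - (-29/12) = -1763/12.

-1763/12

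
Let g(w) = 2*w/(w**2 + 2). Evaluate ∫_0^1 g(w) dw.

Let u = w**2 + 2, so du = 2*w dw. When w = 0, u = 2; when w = 1, u = 3.
The integral becomes ∫ 1/u du from 2 to 3, with antiderivative log(u).
Back in w: F(w) = log(w**2 + 2).
Then F(1) - F(0) = (log(3)) - (log(2)) = log(3/2).

log(3/2)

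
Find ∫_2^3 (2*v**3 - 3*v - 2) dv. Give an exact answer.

23

By the power rule, an antiderivative is F(v) = v**4/2 - 3*v**2/2 - 2*v.
Then F(3) - F(2) = (21) - (-2) = 23.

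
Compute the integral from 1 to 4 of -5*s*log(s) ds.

Integrate by parts once (u = ln s, dv = -5*s ds).
An antiderivative is F(s) = -5*s**2*(2*log(s) - 1)/4.
Then F(4) - F(1) = (20 - 80*log(2)) - (5/4) = 75/4 - 80*log(2).

75/4 - 80*log(2)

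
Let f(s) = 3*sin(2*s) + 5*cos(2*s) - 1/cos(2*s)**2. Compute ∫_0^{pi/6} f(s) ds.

3/4 + 3*sqrt(3)/4

An antiderivative is F(s) = 5*sin(2*s)/2 - 3*cos(2*s)/2 - tan(2*s)/2.
Then F(pi/6) - F(0) = (-3/4 + 3*sqrt(3)/4) - (-3/2) = 3/4 + 3*sqrt(3)/4.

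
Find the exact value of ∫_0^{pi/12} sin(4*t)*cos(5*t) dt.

-4/9 + 11*sqrt(2)/72 + sqrt(6)/8

Use the identity sin(4*t)cos(5*t) = [sin(9*t) + sin(-t)]/2.
An antiderivative is F(t) = cos(t)/2 - cos(9*t)/18.
Then F(pi/12) - F(0) = (11*sqrt(2)/72 + sqrt(6)/8) - (4/9) = -4/9 + 11*sqrt(2)/72 + sqrt(6)/8.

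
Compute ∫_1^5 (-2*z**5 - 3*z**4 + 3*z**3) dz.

-33072/5

By the power rule, an antiderivative is F(z) = -z**6/3 - 3*z**5/5 + 3*z**4/4.
Then F(5) - F(1) = (-79375/12) - (-11/60) = -33072/5.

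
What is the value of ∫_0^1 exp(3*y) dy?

An antiderivative is F(y) = exp(3*y)/3.
Then F(1) - F(0) = (exp(3)/3) - (1/3) = -1/3 + exp(3)/3.

-1/3 + exp(3)/3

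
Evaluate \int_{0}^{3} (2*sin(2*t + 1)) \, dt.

Let u = 2*t + 1, so du = 2 dt. When t = 0, u = 1; when t = 3, u = 7.
The integral becomes ∫ sin(u) du from 1 to 7, with antiderivative -cos(u).
Back in t: F(t) = -cos(2*t + 1).
Then F(3) - F(0) = (-cos(7)) - (-cos(1)) = -cos(7) + cos(1).

-cos(7) + cos(1)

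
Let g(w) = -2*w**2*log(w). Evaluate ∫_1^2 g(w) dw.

Integrate by parts once (u = ln w, dv = -2*w**2 dw).
An antiderivative is F(w) = -2*w**3*(3*log(w) - 1)/9.
Then F(2) - F(1) = (16/9 - 16*log(2)/3) - (2/9) = 14/9 - 16*log(2)/3.

14/9 - 16*log(2)/3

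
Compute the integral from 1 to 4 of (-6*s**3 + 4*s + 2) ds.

-693/2

By the power rule, an antiderivative is F(s) = -3*s**4/2 + 2*s**2 + 2*s.
Then F(4) - F(1) = (-344) - (5/2) = -693/2.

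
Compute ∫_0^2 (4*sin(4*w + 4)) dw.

-cos(12) + cos(4)

Let u = 4*w + 4, so du = 4 dw. When w = 0, u = 4; when w = 2, u = 12.
The integral becomes ∫ sin(u) du from 4 to 12, with antiderivative -cos(u).
Back in w: F(w) = -cos(4*w + 4).
Then F(2) - F(0) = (-cos(12)) - (-cos(4)) = -cos(12) + cos(4).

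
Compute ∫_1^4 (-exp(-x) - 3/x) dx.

-6*log(2) - exp(-1) + exp(-4)

An antiderivative is F(x) = -3*log(x) + exp(-x).
Then F(4) - F(1) = (-6*log(2) + exp(-4)) - (exp(-1)) = -6*log(2) - exp(-1) + exp(-4).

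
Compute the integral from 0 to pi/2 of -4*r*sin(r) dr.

Integrate by parts once (u = r, dv = -4*sin(r) dr).
An antiderivative is F(r) = 4*r*cos(r) - 4*sin(r).
Then F(pi/2) - F(0) = (-4) - (0) = -4.

-4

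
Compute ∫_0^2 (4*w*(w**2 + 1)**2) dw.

248/3

Let u = w**2 + 1, so du = 2*w dw. When w = 0, u = 1; when w = 2, u = 5.
The integral becomes 2·∫ u**2 du from 1 to 5, with antiderivative 2*u**3/3.
Back in w: F(w) = 2*(w**2 + 1)**3/3.
Then F(2) - F(0) = (250/3) - (2/3) = 248/3.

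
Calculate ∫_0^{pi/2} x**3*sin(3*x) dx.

2/27 - pi**2/12

Integrate by parts 3 times (u = x^3, dv = sin(3*x) dx).
An antiderivative is F(x) = -x**3*cos(3*x)/3 + x**2*sin(3*x)/3 + 2*x*cos(3*x)/9 - 2*sin(3*x)/27.
Then F(pi/2) - F(0) = (2/27 - pi**2/12) - (0) = 2/27 - pi**2/12.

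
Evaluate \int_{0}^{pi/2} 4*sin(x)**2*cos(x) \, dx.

Let u = sin(x), so du = cos(x) dx. When x = 0, u = 0; when x = pi/2, u = 1.
The integral becomes 4·∫ u**2 du from 0 to 1, with antiderivative 4*u**3/3.
Back in x: F(x) = 4*sin(x)**3/3.
Then F(pi/2) - F(0) = (4/3) - (0) = 4/3.

4/3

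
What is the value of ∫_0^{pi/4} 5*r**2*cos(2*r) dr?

-5/4 + 5*pi**2/32

Integrate by parts twice (u = r^2, dv = 5*cos(2*r) dr).
An antiderivative is F(r) = 5*r**2*sin(2*r)/2 + 5*r*cos(2*r)/2 - 5*sin(2*r)/4.
Then F(pi/4) - F(0) = (-5/4 + 5*pi**2/32) - (0) = -5/4 + 5*pi**2/32.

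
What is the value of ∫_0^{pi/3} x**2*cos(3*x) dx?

-2*pi/27

Integrate by parts twice (u = x^2, dv = cos(3*x) dx).
An antiderivative is F(x) = x**2*sin(3*x)/3 + 2*x*cos(3*x)/9 - 2*sin(3*x)/27.
Then F(pi/3) - F(0) = (-2*pi/27) - (0) = -2*pi/27.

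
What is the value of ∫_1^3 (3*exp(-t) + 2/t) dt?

-3*exp(-3) + 3*exp(-1) + 2*log(3)

An antiderivative is F(t) = 2*log(t) - 3*exp(-t).
Then F(3) - F(1) = (-3*exp(-3) + 2*log(3)) - (-3*exp(-1)) = -3*exp(-3) + 3*exp(-1) + 2*log(3).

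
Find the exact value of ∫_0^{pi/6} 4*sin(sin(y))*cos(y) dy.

Let u = sin(y), so du = cos(y) dy. When y = 0, u = 0; when y = pi/6, u = 1/2.
The integral becomes 4·∫ sin(u) du from 0 to 1/2, with antiderivative -4*cos(u).
Back in y: F(y) = -4*cos(sin(y)).
Then F(pi/6) - F(0) = (-4*cos(1/2)) - (-4) = 4 - 4*cos(1/2).

4 - 4*cos(1/2)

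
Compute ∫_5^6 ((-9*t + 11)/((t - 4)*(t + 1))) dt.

Factor the denominator: t**2 - 3*t - 4 = (t + 1)(t - 4).
Partial fractions: (-9*t + 11)/((t - 4)*(t + 1)) = -4/(t + 1) - 5/(t - 4).
An antiderivative is F(t) = -5*log(t - 4) - 4*log(t + 1).
Then F(6) - F(5) = (-4*log(7) - 5*log(2)) - (-4*log(3) - 4*log(2)) = -4*log(7) - log(2) + 4*log(3).

-4*log(7) - log(2) + 4*log(3)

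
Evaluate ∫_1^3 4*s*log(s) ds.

Integrate by parts once (u = ln s, dv = 4*s ds).
An antiderivative is F(s) = s**2*(2*log(s) - 1).
Then F(3) - F(1) = (-9 + 18*log(3)) - (-1) = -8 + 18*log(3).

-8 + 18*log(3)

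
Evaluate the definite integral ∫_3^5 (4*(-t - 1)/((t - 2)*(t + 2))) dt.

-3*log(3) - log(7) + log(5)

Factor the denominator: t**2 - 4 = (t + 2)(t - 2).
Partial fractions: 4*(-t - 1)/((t - 2)*(t + 2)) = -1/(t + 2) - 3/(t - 2).
An antiderivative is F(t) = -3*log(t - 2) - log(t + 2).
Then F(5) - F(3) = (-3*log(3) - log(7)) - (-log(5)) = -3*log(3) - log(7) + log(5).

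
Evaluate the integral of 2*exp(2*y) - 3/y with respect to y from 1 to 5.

-exp(2) - 3*log(5) + exp(10)

An antiderivative is F(y) = exp(2*y) - 3*log(y).
Then F(5) - F(1) = (-3*log(5) + exp(10)) - (exp(2)) = -exp(2) - 3*log(5) + exp(10).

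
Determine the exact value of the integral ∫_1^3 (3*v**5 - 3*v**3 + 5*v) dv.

324

By the power rule, an antiderivative is F(v) = v**6/2 - 3*v**4/4 + 5*v**2/2.
Then F(3) - F(1) = (1305/4) - (9/4) = 324.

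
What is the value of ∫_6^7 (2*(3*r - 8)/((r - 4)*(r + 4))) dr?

Factor the denominator: r**2 - 16 = (r + 4)(r - 4).
Partial fractions: 2*(3*r - 8)/((r - 4)*(r + 4)) = 5/(r + 4) + 1/(r - 4).
An antiderivative is F(r) = log(r - 4) + 5*log(r + 4).
Then F(7) - F(6) = (log(3) + 5*log(11)) - (6*log(2) + 5*log(5)) = -5*log(5) - 6*log(2) + log(3) + 5*log(11).

-5*log(5) - 6*log(2) + log(3) + 5*log(11)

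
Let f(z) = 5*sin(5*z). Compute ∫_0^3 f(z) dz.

Let u = 5*z, so du = 5 dz. When z = 0, u = 0; when z = 3, u = 15.
The integral becomes ∫ sin(u) du from 0 to 15, with antiderivative -cos(u).
Back in z: F(z) = -cos(5*z).
Then F(3) - F(0) = (-cos(15)) - (-1) = 1 - cos(15).

1 - cos(15)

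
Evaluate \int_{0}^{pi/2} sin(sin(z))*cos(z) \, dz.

1 - cos(1)

Let u = sin(z), so du = cos(z) dz. When z = 0, u = 0; when z = pi/2, u = 1.
The integral becomes ∫ sin(u) du from 0 to 1, with antiderivative -cos(u).
Back in z: F(z) = -cos(sin(z)).
Then F(pi/2) - F(0) = (-cos(1)) - (-1) = 1 - cos(1).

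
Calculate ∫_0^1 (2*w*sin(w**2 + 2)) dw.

cos(2) - cos(3)

Let u = w**2 + 2, so du = 2*w dw. When w = 0, u = 2; when w = 1, u = 3.
The integral becomes ∫ sin(u) du from 2 to 3, with antiderivative -cos(u).
Back in w: F(w) = -cos(w**2 + 2).
Then F(1) - F(0) = (-cos(3)) - (-cos(2)) = cos(2) - cos(3).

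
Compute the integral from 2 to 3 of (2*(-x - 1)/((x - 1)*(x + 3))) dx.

log(5/12)

Factor the denominator: x**2 + 2*x - 3 = (x + 3)(x - 1).
Partial fractions: 2*(-x - 1)/((x - 1)*(x + 3)) = -1/(x + 3) - 1/(x - 1).
An antiderivative is F(x) = -log(x - 1) - log(x + 3).
Then F(3) - F(2) = (-log(12)) - (-log(5)) = log(5/12).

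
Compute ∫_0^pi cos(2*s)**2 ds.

Use the identity cos^2(2*s) = (1 + cos(4*s))/2.
An antiderivative is F(s) = s/2 + sin(4*s)/8.
Then F(pi) - F(0) = (pi/2) - (0) = pi/2.

pi/2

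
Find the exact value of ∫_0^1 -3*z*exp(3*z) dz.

-2*exp(3)/3 - 1/3

Integrate by parts once (u = z, dv = -3*exp(3*z) dz).
An antiderivative is F(z) = (-3*z + 1)*exp(3*z)/3.
Then F(1) - F(0) = (-2*exp(3)/3) - (1/3) = -2*exp(3)/3 - 1/3.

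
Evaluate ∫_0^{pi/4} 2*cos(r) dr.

An antiderivative is F(r) = 2*sin(r).
Then F(pi/4) - F(0) = (sqrt(2)) - (0) = sqrt(2).

sqrt(2)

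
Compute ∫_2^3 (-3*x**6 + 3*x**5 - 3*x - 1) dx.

By the power rule, an antiderivative is F(x) = -3*x**7/7 + x**6/2 - 3*x**2/2 - x.
Then F(3) - F(2) = (-4125/7) - (-216/7) = -3909/7.

-3909/7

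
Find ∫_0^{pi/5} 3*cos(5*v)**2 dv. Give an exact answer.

3*pi/10

Use the identity cos^2(5*v) = (1 + cos(10*v))/2.
An antiderivative is F(v) = 3*v/2 + 3*sin(10*v)/20.
Then F(pi/5) - F(0) = (3*pi/10) - (0) = 3*pi/10.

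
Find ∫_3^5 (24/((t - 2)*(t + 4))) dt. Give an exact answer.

Factor the denominator: t**2 + 2*t - 8 = (t + 4)(t - 2).
Partial fractions: 24/((t - 2)*(t + 4)) = -4/(t + 4) + 4/(t - 2).
An antiderivative is F(t) = 4*log(t - 2) - 4*log(t + 4).
Then F(5) - F(3) = (-log(81)) - (-4*log(7)) = -4*log(3) + 4*log(7).

-4*log(3) + 4*log(7)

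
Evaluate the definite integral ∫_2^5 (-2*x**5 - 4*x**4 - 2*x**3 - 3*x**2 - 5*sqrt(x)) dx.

By the power rule, an antiderivative is F(x) = -x**6/3 - 4*x**5/5 - x**4/2 - 10*x**(3/2)/3 - x**3.
Then F(5) - F(2) = (-48875/6 - 50*sqrt(5)/3) - (-944/15 - 20*sqrt(2)/3) = -80829/10 - 50*sqrt(5)/3 + 20*sqrt(2)/3.

-80829/10 - 50*sqrt(5)/3 + 20*sqrt(2)/3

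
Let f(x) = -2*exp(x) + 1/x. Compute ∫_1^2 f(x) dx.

An antiderivative is F(x) = -2*exp(x) + log(x).
Then F(2) - F(1) = (-2*exp(2) + log(2)) - (-2*exp(1)) = -2*exp(2) + log(2) + 2*exp(1).

-2*exp(2) + log(2) + 2*exp(1)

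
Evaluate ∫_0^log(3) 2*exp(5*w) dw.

484/5

Let u = exp(w), so du = exp(w) dw. When w = 0, u = 1; when w = log(3), u = 3.
The integral becomes 2·∫ u**4 du from 1 to 3, with antiderivative 2*u**5/5.
Back in w: F(w) = 2*exp(5*w)/5.
Then F(log(3)) - F(0) = (486/5) - (2/5) = 484/5.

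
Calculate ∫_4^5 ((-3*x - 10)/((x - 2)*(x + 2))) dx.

-5*log(3) + log(7) + 3*log(2)

Factor the denominator: x**2 - 4 = (x + 2)(x - 2).
Partial fractions: (-3*x - 10)/((x - 2)*(x + 2)) = 1/(x + 2) - 4/(x - 2).
An antiderivative is F(x) = -4*log(x - 2) + log(x + 2).
Then F(5) - F(4) = (log(7/81)) - (log(3/8)) = -5*log(3) + log(7) + 3*log(2).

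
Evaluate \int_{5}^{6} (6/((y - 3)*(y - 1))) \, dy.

Factor the denominator: y**2 - 4*y + 3 = (y - 1)(y - 3).
Partial fractions: 6/((y - 3)*(y - 1)) = -3/(y - 1) + 3/(y - 3).
An antiderivative is F(y) = 3*log(y - 3) - 3*log(y - 1).
Then F(6) - F(5) = (-3*log(5) + 3*log(3)) - (-log(8)) = -3*log(5) + 3*log(2) + 3*log(3).

-3*log(5) + 3*log(2) + 3*log(3)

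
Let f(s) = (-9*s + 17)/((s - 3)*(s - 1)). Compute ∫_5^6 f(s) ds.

-4*log(5) - 5*log(3) + 13*log(2)

Factor the denominator: s**2 - 4*s + 3 = (s - 1)(s - 3).
Partial fractions: (-9*s + 17)/((s - 3)*(s - 1)) = -4/(s - 1) - 5/(s - 3).
An antiderivative is F(s) = -5*log(s - 3) - 4*log(s - 1).
Then F(6) - F(5) = (-4*log(5) - 5*log(3)) - (-13*log(2)) = -4*log(5) - 5*log(3) + 13*log(2).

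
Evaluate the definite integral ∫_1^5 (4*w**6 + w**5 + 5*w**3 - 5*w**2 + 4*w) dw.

By the power rule, an antiderivative is F(w) = 4*w**7/7 + w**6/6 + 5*w**4/4 - 5*w**3/3 + 2*w**2.
Then F(5) - F(1) = (4021075/84) - (65/28) = 1005220/21.

1005220/21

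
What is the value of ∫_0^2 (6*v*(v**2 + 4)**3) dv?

2880

Let u = v**2 + 4, so du = 2*v dv. When v = 0, u = 4; when v = 2, u = 8.
The integral becomes 3·∫ u**3 du from 4 to 8, with antiderivative 3*u**4/4.
Back in v: F(v) = 3*(v**2 + 4)**4/4.
Then F(2) - F(0) = (3072) - (192) = 2880.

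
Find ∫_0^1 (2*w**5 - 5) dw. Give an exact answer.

By the power rule, an antiderivative is F(w) = w**6/3 - 5*w.
Then F(1) - F(0) = (-14/3) - (0) = -14/3.

-14/3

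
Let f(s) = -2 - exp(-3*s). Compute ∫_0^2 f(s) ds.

An antiderivative is F(s) = -2*s + exp(-3*s)/3.
Then F(2) - F(0) = (-4 + exp(-6)/3) - (1/3) = -13/3 + exp(-6)/3.

-13/3 + exp(-6)/3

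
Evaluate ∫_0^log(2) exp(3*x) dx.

Let u = exp(x), so du = exp(x) dx. When x = 0, u = 1; when x = log(2), u = 2.
The integral becomes ∫ u**2 du from 1 to 2, with antiderivative u**3/3.
Back in x: F(x) = exp(3*x)/3.
Then F(log(2)) - F(0) = (8/3) - (1/3) = 7/3.

7/3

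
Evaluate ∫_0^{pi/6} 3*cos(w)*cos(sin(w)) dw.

3*sin(1/2)

Let u = sin(w), so du = cos(w) dw. When w = 0, u = 0; when w = pi/6, u = 1/2.
The integral becomes 3·∫ cos(u) du from 0 to 1/2, with antiderivative 3*sin(u).
Back in w: F(w) = 3*sin(sin(w)).
Then F(pi/6) - F(0) = (3*sin(1/2)) - (0) = 3*sin(1/2).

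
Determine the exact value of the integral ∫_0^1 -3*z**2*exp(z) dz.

Integrate by parts twice (u = z^2, dv = -3*exp(z) dz).
An antiderivative is F(z) = (-3*z**2 + 6*z - 6)*exp(z).
Then F(1) - F(0) = (-3*E) - (-6) = 6 - 3*E.

6 - 3*E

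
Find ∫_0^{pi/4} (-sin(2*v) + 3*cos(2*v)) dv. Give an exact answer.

1

An antiderivative is F(v) = 3*sin(2*v)/2 + cos(2*v)/2.
Then F(pi/4) - F(0) = (3/2) - (1/2) = 1.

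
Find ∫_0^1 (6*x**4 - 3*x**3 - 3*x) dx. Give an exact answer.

By the power rule, an antiderivative is F(x) = 6*x**5/5 - 3*x**4/4 - 3*x**2/2.
Then F(1) - F(0) = (-21/20) - (0) = -21/20.

-21/20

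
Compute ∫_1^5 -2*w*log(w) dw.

12 - 25*log(5)

Integrate by parts once (u = ln w, dv = -2*w dw).
An antiderivative is F(w) = -w**2*(2*log(w) - 1)/2.
Then F(5) - F(1) = (25/2 - 25*log(5)) - (1/2) = 12 - 25*log(5).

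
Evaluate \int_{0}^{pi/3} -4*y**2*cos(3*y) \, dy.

Integrate by parts twice (u = y^2, dv = -4*cos(3*y) dy).
An antiderivative is F(y) = -4*y**2*sin(3*y)/3 - 8*y*cos(3*y)/9 + 8*sin(3*y)/27.
Then F(pi/3) - F(0) = (8*pi/27) - (0) = 8*pi/27.

8*pi/27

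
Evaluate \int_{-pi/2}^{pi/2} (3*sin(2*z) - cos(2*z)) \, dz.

An antiderivative is F(z) = -sin(2*z)/2 - 3*cos(2*z)/2.
Then F(pi/2) - F(-pi/2) = (3/2) - (3/2) = 0.

0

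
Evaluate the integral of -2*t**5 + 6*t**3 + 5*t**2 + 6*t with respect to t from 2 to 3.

-155/2

By the power rule, an antiderivative is F(t) = -t**6/3 + 3*t**4/2 + 5*t**3/3 + 3*t**2.
Then F(3) - F(2) = (-99/2) - (28) = -155/2.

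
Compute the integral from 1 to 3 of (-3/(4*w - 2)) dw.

An antiderivative is F(w) = -3*log(4*w - 2)/4.
Then F(3) - F(1) = (-3*log(10)/4) - (-3*log(2)/4) = -3*log(5)/4.

-3*log(5)/4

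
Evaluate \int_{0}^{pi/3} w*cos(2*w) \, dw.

Integrate by parts once (u = w, dv = cos(2*w) dw).
An antiderivative is F(w) = w*sin(2*w)/2 + cos(2*w)/4.
Then F(pi/3) - F(0) = (-1/8 + sqrt(3)*pi/12) - (1/4) = -3/8 + sqrt(3)*pi/12.

-3/8 + sqrt(3)*pi/12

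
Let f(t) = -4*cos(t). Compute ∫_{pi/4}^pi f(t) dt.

2*sqrt(2)

An antiderivative is F(t) = -4*sin(t).
Then F(pi) - F(pi/4) = (0) - (-2*sqrt(2)) = 2*sqrt(2).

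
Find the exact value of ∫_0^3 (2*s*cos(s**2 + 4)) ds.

sin(13) - sin(4)

Let u = s**2 + 4, so du = 2*s ds. When s = 0, u = 4; when s = 3, u = 13.
The integral becomes ∫ cos(u) du from 4 to 13, with antiderivative sin(u).
Back in s: F(s) = sin(s**2 + 4).
Then F(3) - F(0) = (sin(13)) - (sin(4)) = sin(13) - sin(4).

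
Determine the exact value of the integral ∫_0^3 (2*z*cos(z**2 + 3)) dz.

sin(12) - sin(3)

Let u = z**2 + 3, so du = 2*z dz. When z = 0, u = 3; when z = 3, u = 12.
The integral becomes ∫ cos(u) du from 3 to 12, with antiderivative sin(u).
Back in z: F(z) = sin(z**2 + 3).
Then F(3) - F(0) = (sin(12)) - (sin(3)) = sin(12) - sin(3).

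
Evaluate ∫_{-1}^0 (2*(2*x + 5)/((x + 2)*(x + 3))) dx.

Factor the denominator: x**2 + 5*x + 6 = (x + 3)(x + 2).
Partial fractions: 2*(2*x + 5)/((x + 2)*(x + 3)) = 2/(x + 3) + 2/(x + 2).
An antiderivative is F(x) = 2*log(x + 2) + 2*log(x + 3).
Then F(0) - F(-1) = (log(36)) - (log(4)) = log(9).

log(9)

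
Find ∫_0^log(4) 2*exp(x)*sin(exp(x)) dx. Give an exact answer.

Let u = exp(x), so du = exp(x) dx. When x = 0, u = 1; when x = log(4), u = 4.
The integral becomes 2·∫ sin(u) du from 1 to 4, with antiderivative -2*cos(u).
Back in x: F(x) = -2*cos(exp(x)).
Then F(log(4)) - F(0) = (-2*cos(4)) - (-2*cos(1)) = 2*cos(1) - 2*cos(4).

2*cos(1) - 2*cos(4)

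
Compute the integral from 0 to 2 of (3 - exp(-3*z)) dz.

An antiderivative is F(z) = 3*z + exp(-3*z)/3.
Then F(2) - F(0) = (exp(-6)/3 + 6) - (1/3) = exp(-6)/3 + 17/3.

exp(-6)/3 + 17/3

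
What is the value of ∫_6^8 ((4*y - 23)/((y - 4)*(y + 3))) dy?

Factor the denominator: y**2 - y - 12 = (y + 3)(y - 4).
Partial fractions: (4*y - 23)/((y - 4)*(y + 3)) = 5/(y + 3) - 1/(y - 4).
An antiderivative is F(y) = -log(y - 4) + 5*log(y + 3).
Then F(8) - F(6) = (-2*log(2) + 5*log(11)) - (-log(2) + 10*log(3)) = -10*log(3) - log(2) + 5*log(11).

-10*log(3) - log(2) + 5*log(11)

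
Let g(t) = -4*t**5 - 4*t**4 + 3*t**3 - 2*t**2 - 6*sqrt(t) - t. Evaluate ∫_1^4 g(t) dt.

By the power rule, an antiderivative is F(t) = -2*t**6/3 - 4*t**5/5 + 3*t**4/4 - 4*t**(3/2) - 2*t**3/3 - t**2/2.
Then F(4) - F(1) = (-51608/15) - (-353/60) = -68693/20.

-68693/20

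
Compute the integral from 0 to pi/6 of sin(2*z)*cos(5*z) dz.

Use the identity sin(2*z)cos(5*z) = [sin(7*z) + sin(-3*z)]/2.
An antiderivative is F(z) = cos(3*z)/6 - cos(7*z)/14.
Then F(pi/6) - F(0) = (sqrt(3)/28) - (2/21) = -2/21 + sqrt(3)/28.

-2/21 + sqrt(3)/28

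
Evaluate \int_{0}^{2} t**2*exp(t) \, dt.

-2 + 2*exp(2)

Integrate by parts twice (u = t^2, dv = exp(t) dt).
An antiderivative is F(t) = (t**2 - 2*t + 2)*exp(t).
Then F(2) - F(0) = (2*exp(2)) - (2) = -2 + 2*exp(2).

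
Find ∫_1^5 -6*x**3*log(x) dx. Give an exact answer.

234 - 1875*log(5)/2

Integrate by parts once (u = ln x, dv = -6*x**3 dx).
An antiderivative is F(x) = -3*x**4*(4*log(x) - 1)/8.
Then F(5) - F(1) = (1875/8 - 1875*log(5)/2) - (3/8) = 234 - 1875*log(5)/2.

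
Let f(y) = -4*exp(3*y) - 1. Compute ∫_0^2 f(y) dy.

-4*exp(6)/3 - 2/3

An antiderivative is F(y) = -4*exp(3*y)/3 - y.
Then F(2) - F(0) = (-4*exp(6)/3 - 2) - (-4/3) = -4*exp(6)/3 - 2/3.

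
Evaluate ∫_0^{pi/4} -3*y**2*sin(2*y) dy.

Integrate by parts twice (u = y^2, dv = -3*sin(2*y) dy).
An antiderivative is F(y) = 3*y**2*cos(2*y)/2 - 3*y*sin(2*y)/2 - 3*cos(2*y)/4.
Then F(pi/4) - F(0) = (-3*pi/8) - (-3/4) = 3/4 - 3*pi/8.

3/4 - 3*pi/8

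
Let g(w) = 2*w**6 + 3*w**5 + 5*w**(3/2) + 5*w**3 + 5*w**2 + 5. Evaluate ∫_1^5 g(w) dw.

By the power rule, an antiderivative is F(w) = 2*w**7/7 + w**6/2 + 2*w**(5/2) + 5*w**4/4 + 5*w**3/3 + 5*w.
Then F(5) - F(1) = (50*sqrt(5) + 2616475/84) - (899/84) = 50*sqrt(5) + 653894/21.

50*sqrt(5) + 653894/21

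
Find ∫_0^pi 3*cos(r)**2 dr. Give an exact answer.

3*pi/2

Use the identity cos^2(r) = (1 + cos(2*r))/2.
An antiderivative is F(r) = 3*r/2 + 3*sin(2*r)/4.
Then F(pi) - F(0) = (3*pi/2) - (0) = 3*pi/2.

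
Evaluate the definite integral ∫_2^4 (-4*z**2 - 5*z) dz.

-314/3

By the power rule, an antiderivative is F(z) = -4*z**3/3 - 5*z**2/2.
Then F(4) - F(2) = (-376/3) - (-62/3) = -314/3.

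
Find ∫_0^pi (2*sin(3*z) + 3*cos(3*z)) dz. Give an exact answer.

An antiderivative is F(z) = sin(3*z) - 2*cos(3*z)/3.
Then F(pi) - F(0) = (2/3) - (-2/3) = 4/3.

4/3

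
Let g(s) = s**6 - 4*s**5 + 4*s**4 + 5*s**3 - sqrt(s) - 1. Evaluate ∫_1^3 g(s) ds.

12518/105 - 2*sqrt(3)

By the power rule, an antiderivative is F(s) = s**7/7 - 2*s**6/3 + 4*s**5/5 + 5*s**4/4 - 2*s**(3/2)/3 - s.
Then F(3) - F(1) = (16671/140 - 2*sqrt(3)) - (-59/420) = 12518/105 - 2*sqrt(3).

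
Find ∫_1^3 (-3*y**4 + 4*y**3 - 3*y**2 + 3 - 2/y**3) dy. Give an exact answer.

By the power rule, an antiderivative is F(y) = -3*y**5/5 + y**4 - y**3 + 3*y + y**(-2).
Then F(3) - F(1) = (-3721/45) - (17/5) = -3874/45.

-3874/45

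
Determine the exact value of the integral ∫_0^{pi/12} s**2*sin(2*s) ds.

-1/4 - sqrt(3)*pi**2/576 + pi/48 + sqrt(3)/8

Integrate by parts twice (u = s^2, dv = sin(2*s) ds).
An antiderivative is F(s) = -s**2*cos(2*s)/2 + s*sin(2*s)/2 + cos(2*s)/4.
Then F(pi/12) - F(0) = (-sqrt(3)*pi**2/576 + pi/48 + sqrt(3)/8) - (1/4) = -1/4 - sqrt(3)*pi**2/576 + pi/48 + sqrt(3)/8.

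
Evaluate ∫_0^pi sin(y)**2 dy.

Use the identity sin^2(y) = (1 - cos(2*y))/2.
An antiderivative is F(y) = y/2 - sin(2*y)/4.
Then F(pi) - F(0) = (pi/2) - (0) = pi/2.

pi/2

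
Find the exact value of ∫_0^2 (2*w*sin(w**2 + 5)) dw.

cos(5) - cos(9)

Let u = w**2 + 5, so du = 2*w dw. When w = 0, u = 5; when w = 2, u = 9.
The integral becomes ∫ sin(u) du from 5 to 9, with antiderivative -cos(u).
Back in w: F(w) = -cos(w**2 + 5).
Then F(2) - F(0) = (-cos(9)) - (-cos(5)) = cos(5) - cos(9).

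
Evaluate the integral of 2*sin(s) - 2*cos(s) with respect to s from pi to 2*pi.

An antiderivative is F(s) = -2*sin(s) - 2*cos(s).
Then F(2*pi) - F(pi) = (-2) - (2) = -4.

-4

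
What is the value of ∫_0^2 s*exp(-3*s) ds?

Integrate by parts once (u = s, dv = exp(-3*s) ds).
An antiderivative is F(s) = (-3*s - 1)*exp(-3*s)/9.
Then F(2) - F(0) = (-7*exp(-6)/9) - (-1/9) = (-7 + exp(6))*exp(-6)/9.

(-7 + exp(6))*exp(-6)/9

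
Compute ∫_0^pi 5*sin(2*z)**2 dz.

Use the identity sin^2(2*z) = (1 - cos(4*z))/2.
An antiderivative is F(z) = 5*z/2 - 5*sin(4*z)/8.
Then F(pi) - F(0) = (5*pi/2) - (0) = 5*pi/2.

5*pi/2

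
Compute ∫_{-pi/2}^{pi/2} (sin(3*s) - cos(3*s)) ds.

An antiderivative is F(s) = -sin(3*s)/3 - cos(3*s)/3.
Then F(pi/2) - F(-pi/2) = (1/3) - (-1/3) = 2/3.

2/3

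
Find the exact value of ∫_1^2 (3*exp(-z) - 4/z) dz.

-4*log(2) - 3*exp(-2) + 3*exp(-1)

An antiderivative is F(z) = -4*log(z) - 3*exp(-z).
Then F(2) - F(1) = (-4*log(2) - 3*exp(-2)) - (-3*exp(-1)) = -4*log(2) - 3*exp(-2) + 3*exp(-1).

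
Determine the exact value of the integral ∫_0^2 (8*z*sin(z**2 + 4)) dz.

Let u = z**2 + 4, so du = 2*z dz. When z = 0, u = 4; when z = 2, u = 8.
The integral becomes 4·∫ sin(u) du from 4 to 8, with antiderivative -4*cos(u).
Back in z: F(z) = -4*cos(z**2 + 4).
Then F(2) - F(0) = (-4*cos(8)) - (-4*cos(4)) = 4*cos(4) - 4*cos(8).

4*cos(4) - 4*cos(8)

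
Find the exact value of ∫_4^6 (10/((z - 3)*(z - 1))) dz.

Factor the denominator: z**2 - 4*z + 3 = (z - 1)(z - 3).
Partial fractions: 10/((z - 3)*(z - 1)) = -5/(z - 1) + 5/(z - 3).
An antiderivative is F(z) = 5*log(z - 3) - 5*log(z - 1).
Then F(6) - F(4) = (-5*log(5) + 5*log(3)) - (-5*log(3)) = -5*log(5) + 10*log(3).

-5*log(5) + 10*log(3)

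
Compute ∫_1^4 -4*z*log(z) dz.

15 - 64*log(2)

Integrate by parts once (u = ln z, dv = -4*z dz).
An antiderivative is F(z) = -z**2*(2*log(z) - 1).
Then F(4) - F(1) = (16 - 64*log(2)) - (1) = 15 - 64*log(2).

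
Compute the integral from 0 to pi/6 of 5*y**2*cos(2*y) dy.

-5*sqrt(3)/8 + 5*sqrt(3)*pi**2/144 + 5*pi/24

Integrate by parts twice (u = y^2, dv = 5*cos(2*y) dy).
An antiderivative is F(y) = 5*y**2*sin(2*y)/2 + 5*y*cos(2*y)/2 - 5*sin(2*y)/4.
Then F(pi/6) - F(0) = (-5*sqrt(3)/8 + 5*sqrt(3)*pi**2/144 + 5*pi/24) - (0) = -5*sqrt(3)/8 + 5*sqrt(3)*pi**2/144 + 5*pi/24.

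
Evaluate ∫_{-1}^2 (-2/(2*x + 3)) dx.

An antiderivative is F(x) = -log(2*x + 3).
Then F(2) - F(-1) = (-log(7)) - (0) = -log(7).

-log(7)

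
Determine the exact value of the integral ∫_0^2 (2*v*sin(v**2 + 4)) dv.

cos(4) - cos(8)

Let u = v**2 + 4, so du = 2*v dv. When v = 0, u = 4; when v = 2, u = 8.
The integral becomes ∫ sin(u) du from 4 to 8, with antiderivative -cos(u).
Back in v: F(v) = -cos(v**2 + 4).
Then F(2) - F(0) = (-cos(8)) - (-cos(4)) = cos(4) - cos(8).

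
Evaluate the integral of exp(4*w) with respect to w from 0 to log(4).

255/4

Let u = exp(w), so du = exp(w) dw. When w = 0, u = 1; when w = log(4), u = 4.
The integral becomes ∫ u**3 du from 1 to 4, with antiderivative u**4/4.
Back in w: F(w) = exp(4*w)/4.
Then F(log(4)) - F(0) = (64) - (1/4) = 255/4.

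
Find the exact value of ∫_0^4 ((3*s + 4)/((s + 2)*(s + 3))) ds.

-7*log(3) + 5*log(7)

Factor the denominator: s**2 + 5*s + 6 = (s + 3)(s + 2).
Partial fractions: (3*s + 4)/((s + 2)*(s + 3)) = 5/(s + 3) - 2/(s + 2).
An antiderivative is F(s) = -2*log(s + 2) + 5*log(s + 3).
Then F(4) - F(0) = (-2*log(3) - 2*log(2) + 5*log(7)) - (-2*log(2) + 5*log(3)) = -7*log(3) + 5*log(7).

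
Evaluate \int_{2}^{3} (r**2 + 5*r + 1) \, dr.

119/6

By the power rule, an antiderivative is F(r) = r**3/3 + 5*r**2/2 + r.
Then F(3) - F(2) = (69/2) - (44/3) = 119/6.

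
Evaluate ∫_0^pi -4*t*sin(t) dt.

-4*pi

Integrate by parts once (u = t, dv = -4*sin(t) dt).
An antiderivative is F(t) = 4*t*cos(t) - 4*sin(t).
Then F(pi) - F(0) = (-4*pi) - (0) = -4*pi.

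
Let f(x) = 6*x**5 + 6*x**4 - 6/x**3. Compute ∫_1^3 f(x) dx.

By the power rule, an antiderivative is F(x) = x**6 + 6*x**5/5 + 3/x**2.
Then F(3) - F(1) = (15314/15) - (26/5) = 15236/15.

15236/15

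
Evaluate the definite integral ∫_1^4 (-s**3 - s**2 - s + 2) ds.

-345/4

By the power rule, an antiderivative is F(s) = -s**4/4 - s**3/3 - s**2/2 + 2*s.
Then F(4) - F(1) = (-256/3) - (11/12) = -345/4.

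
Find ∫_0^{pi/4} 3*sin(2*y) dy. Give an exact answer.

An antiderivative is F(y) = -3*cos(2*y)/2.
Then F(pi/4) - F(0) = (0) - (-3/2) = 3/2.

3/2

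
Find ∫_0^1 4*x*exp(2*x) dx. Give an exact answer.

Integrate by parts once (u = x, dv = 4*exp(2*x) dx).
An antiderivative is F(x) = (2*x - 1)*exp(2*x).
Then F(1) - F(0) = (exp(2)) - (-1) = 1 + exp(2).

1 + exp(2)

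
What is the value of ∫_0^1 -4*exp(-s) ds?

-4 + 4*exp(-1)

An antiderivative is F(s) = 4*exp(-s).
Then F(1) - F(0) = (4*exp(-1)) - (4) = -4 + 4*exp(-1).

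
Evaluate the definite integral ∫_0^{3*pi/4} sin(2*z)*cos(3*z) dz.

Use the identity sin(2*z)cos(3*z) = [sin(5*z) + sin(-z)]/2.
An antiderivative is F(z) = cos(z)/2 - cos(5*z)/10.
Then F(3*pi/4) - F(0) = (-3*sqrt(2)/10) - (2/5) = -3*sqrt(2)/10 - 2/5.

-3*sqrt(2)/10 - 2/5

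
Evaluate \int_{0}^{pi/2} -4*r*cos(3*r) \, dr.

Integrate by parts once (u = r, dv = -4*cos(3*r) dr).
An antiderivative is F(r) = -4*r*sin(3*r)/3 - 4*cos(3*r)/9.
Then F(pi/2) - F(0) = (2*pi/3) - (-4/9) = 4/9 + 2*pi/3.

4/9 + 2*pi/3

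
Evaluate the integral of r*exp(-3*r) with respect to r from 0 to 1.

Integrate by parts once (u = r, dv = exp(-3*r) dr).
An antiderivative is F(r) = (-3*r - 1)*exp(-3*r)/9.
Then F(1) - F(0) = (-4*exp(-3)/9) - (-1/9) = (-4 + exp(3))*exp(-3)/9.

(-4 + exp(3))*exp(-3)/9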